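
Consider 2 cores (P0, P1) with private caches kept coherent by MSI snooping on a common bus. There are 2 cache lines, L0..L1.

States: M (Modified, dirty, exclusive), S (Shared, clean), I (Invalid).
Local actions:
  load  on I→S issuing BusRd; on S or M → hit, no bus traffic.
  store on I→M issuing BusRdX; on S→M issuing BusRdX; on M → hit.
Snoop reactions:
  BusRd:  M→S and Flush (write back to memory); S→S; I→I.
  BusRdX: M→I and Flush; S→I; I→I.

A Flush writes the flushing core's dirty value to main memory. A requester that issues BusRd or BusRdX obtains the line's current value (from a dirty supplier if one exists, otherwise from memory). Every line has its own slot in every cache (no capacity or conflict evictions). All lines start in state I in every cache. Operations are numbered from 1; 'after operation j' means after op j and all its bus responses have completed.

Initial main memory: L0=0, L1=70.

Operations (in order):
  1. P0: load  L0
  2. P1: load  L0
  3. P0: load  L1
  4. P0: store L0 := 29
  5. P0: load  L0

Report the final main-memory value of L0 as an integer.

[1] P0: load  L0 | P0:S(0), P1:I | bus: BusRd
[2] P1: load  L0 | P0:S(0), P1:S(0) | bus: BusRd
[3] P0: load  L1 | P0:S(70), P1:I | bus: BusRd
[4] P0: store L0 := 29 | P0:M(29), P1:I | bus: BusRdX
[5] P0: load  L0 | P0:M(29), P1:I | bus: none

memory[L0] = 0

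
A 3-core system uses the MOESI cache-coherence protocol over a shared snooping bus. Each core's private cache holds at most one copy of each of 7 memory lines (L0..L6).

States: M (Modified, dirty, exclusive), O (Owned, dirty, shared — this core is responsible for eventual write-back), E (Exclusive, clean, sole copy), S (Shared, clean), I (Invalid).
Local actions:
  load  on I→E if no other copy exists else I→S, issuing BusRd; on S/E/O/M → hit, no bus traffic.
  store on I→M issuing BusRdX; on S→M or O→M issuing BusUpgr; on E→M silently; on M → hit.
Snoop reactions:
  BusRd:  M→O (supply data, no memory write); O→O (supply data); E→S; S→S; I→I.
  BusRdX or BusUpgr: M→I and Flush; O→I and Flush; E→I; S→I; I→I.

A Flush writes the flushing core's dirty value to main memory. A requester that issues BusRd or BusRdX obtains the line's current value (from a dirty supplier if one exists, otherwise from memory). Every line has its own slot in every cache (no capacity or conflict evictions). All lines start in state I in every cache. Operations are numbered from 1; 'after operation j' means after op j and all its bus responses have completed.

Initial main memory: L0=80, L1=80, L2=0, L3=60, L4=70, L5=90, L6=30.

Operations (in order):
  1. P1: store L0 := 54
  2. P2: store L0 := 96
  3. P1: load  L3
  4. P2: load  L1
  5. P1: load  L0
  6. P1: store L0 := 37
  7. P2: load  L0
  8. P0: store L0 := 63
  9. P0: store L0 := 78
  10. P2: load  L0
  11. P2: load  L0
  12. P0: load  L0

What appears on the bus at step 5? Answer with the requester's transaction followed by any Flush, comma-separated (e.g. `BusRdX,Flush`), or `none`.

[1] P1: store L0 := 54 | P0:I, P1:M(54), P2:I | bus: BusRdX
[2] P2: store L0 := 96 | P0:I, P1:I, P2:M(96) | bus: BusRdX,Flush
[3] P1: load  L3 | P0:I, P1:E(60), P2:I | bus: BusRd
[4] P2: load  L1 | P0:I, P1:I, P2:E(80) | bus: BusRd
[5] P1: load  L0 | P0:I, P1:S(96), P2:O(96) | bus: BusRd
[6] P1: store L0 := 37 | P0:I, P1:M(37), P2:I | bus: BusUpgr,Flush
[7] P2: load  L0 | P0:I, P1:O(37), P2:S(37) | bus: BusRd
[8] P0: store L0 := 63 | P0:M(63), P1:I, P2:I | bus: BusRdX,Flush
[9] P0: store L0 := 78 | P0:M(78), P1:I, P2:I | bus: none
[10] P2: load  L0 | P0:O(78), P1:I, P2:S(78) | bus: BusRd
[11] P2: load  L0 | P0:O(78), P1:I, P2:S(78) | bus: none
[12] P0: load  L0 | P0:O(78), P1:I, P2:S(78) | bus: none

bus = BusRd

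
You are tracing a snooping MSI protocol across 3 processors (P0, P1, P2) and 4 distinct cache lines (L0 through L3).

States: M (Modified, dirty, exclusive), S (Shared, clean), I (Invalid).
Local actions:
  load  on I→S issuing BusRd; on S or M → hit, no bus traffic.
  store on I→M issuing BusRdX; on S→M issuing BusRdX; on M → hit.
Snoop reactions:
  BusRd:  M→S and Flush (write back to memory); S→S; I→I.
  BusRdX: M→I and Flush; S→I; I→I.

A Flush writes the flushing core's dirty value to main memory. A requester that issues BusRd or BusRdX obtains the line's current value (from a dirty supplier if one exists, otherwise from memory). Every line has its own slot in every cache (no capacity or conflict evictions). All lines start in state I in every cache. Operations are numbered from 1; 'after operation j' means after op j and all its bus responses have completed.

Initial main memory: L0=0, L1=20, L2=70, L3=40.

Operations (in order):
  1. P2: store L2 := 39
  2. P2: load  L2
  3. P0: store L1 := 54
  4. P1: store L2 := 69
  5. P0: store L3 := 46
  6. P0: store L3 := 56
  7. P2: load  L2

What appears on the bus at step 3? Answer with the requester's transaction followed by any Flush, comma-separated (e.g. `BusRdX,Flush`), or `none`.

bus = BusRdX

[1] P2: store L2 := 39 | P0:I, P1:I, P2:M(39) | bus: BusRdX
[2] P2: load  L2 | P0:I, P1:I, P2:M(39) | bus: none
[3] P0: store L1 := 54 | P0:M(54), P1:I, P2:I | bus: BusRdX
[4] P1: store L2 := 69 | P0:I, P1:M(69), P2:I | bus: BusRdX,Flush
[5] P0: store L3 := 46 | P0:M(46), P1:I, P2:I | bus: BusRdX
[6] P0: store L3 := 56 | P0:M(56), P1:I, P2:I | bus: none
[7] P2: load  L2 | P0:I, P1:S(69), P2:S(69) | bus: BusRd,Flush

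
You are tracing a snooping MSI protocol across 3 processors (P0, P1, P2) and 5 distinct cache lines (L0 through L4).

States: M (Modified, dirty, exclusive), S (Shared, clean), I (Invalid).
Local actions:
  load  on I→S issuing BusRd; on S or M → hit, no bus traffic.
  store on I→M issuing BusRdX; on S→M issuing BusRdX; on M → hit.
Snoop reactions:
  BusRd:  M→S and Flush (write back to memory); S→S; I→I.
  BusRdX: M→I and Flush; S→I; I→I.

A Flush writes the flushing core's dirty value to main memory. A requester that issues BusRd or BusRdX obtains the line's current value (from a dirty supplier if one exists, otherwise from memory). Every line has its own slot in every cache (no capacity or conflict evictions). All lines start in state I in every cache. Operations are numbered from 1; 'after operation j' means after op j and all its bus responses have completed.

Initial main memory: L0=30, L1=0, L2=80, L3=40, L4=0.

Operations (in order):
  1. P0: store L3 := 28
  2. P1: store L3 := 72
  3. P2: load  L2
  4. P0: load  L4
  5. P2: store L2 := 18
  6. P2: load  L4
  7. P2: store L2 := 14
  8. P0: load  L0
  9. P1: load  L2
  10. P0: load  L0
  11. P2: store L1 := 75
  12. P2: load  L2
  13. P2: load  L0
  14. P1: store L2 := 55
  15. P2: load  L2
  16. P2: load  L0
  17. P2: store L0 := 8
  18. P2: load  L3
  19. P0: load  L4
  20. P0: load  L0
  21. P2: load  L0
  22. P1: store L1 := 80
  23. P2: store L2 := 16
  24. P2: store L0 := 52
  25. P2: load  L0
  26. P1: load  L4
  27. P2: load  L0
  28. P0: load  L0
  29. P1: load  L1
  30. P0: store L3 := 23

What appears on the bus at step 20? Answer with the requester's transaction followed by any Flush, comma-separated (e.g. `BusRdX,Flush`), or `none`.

bus = BusRd,Flush

[1] P0: store L3 := 28 | P0:M(28), P1:I, P2:I | bus: BusRdX
[2] P1: store L3 := 72 | P0:I, P1:M(72), P2:I | bus: BusRdX,Flush
[3] P2: load  L2 | P0:I, P1:I, P2:S(80) | bus: BusRd
[4] P0: load  L4 | P0:S(0), P1:I, P2:I | bus: BusRd
[5] P2: store L2 := 18 | P0:I, P1:I, P2:M(18) | bus: BusRdX
[6] P2: load  L4 | P0:S(0), P1:I, P2:S(0) | bus: BusRd
[7] P2: store L2 := 14 | P0:I, P1:I, P2:M(14) | bus: none
[8] P0: load  L0 | P0:S(30), P1:I, P2:I | bus: BusRd
[9] P1: load  L2 | P0:I, P1:S(14), P2:S(14) | bus: BusRd,Flush
[10] P0: load  L0 | P0:S(30), P1:I, P2:I | bus: none
[11] P2: store L1 := 75 | P0:I, P1:I, P2:M(75) | bus: BusRdX
[12] P2: load  L2 | P0:I, P1:S(14), P2:S(14) | bus: none
[13] P2: load  L0 | P0:S(30), P1:I, P2:S(30) | bus: BusRd
[14] P1: store L2 := 55 | P0:I, P1:M(55), P2:I | bus: BusRdX
[15] P2: load  L2 | P0:I, P1:S(55), P2:S(55) | bus: BusRd,Flush
[16] P2: load  L0 | P0:S(30), P1:I, P2:S(30) | bus: none
[17] P2: store L0 := 8 | P0:I, P1:I, P2:M(8) | bus: BusRdX
[18] P2: load  L3 | P0:I, P1:S(72), P2:S(72) | bus: BusRd,Flush
[19] P0: load  L4 | P0:S(0), P1:I, P2:S(0) | bus: none
[20] P0: load  L0 | P0:S(8), P1:I, P2:S(8) | bus: BusRd,Flush
[21] P2: load  L0 | P0:S(8), P1:I, P2:S(8) | bus: none
[22] P1: store L1 := 80 | P0:I, P1:M(80), P2:I | bus: BusRdX,Flush
[23] P2: store L2 := 16 | P0:I, P1:I, P2:M(16) | bus: BusRdX
[24] P2: store L0 := 52 | P0:I, P1:I, P2:M(52) | bus: BusRdX
[25] P2: load  L0 | P0:I, P1:I, P2:M(52) | bus: none
[26] P1: load  L4 | P0:S(0), P1:S(0), P2:S(0) | bus: BusRd
[27] P2: load  L0 | P0:I, P1:I, P2:M(52) | bus: none
[28] P0: load  L0 | P0:S(52), P1:I, P2:S(52) | bus: BusRd,Flush
[29] P1: load  L1 | P0:I, P1:M(80), P2:I | bus: none
[30] P0: store L3 := 23 | P0:M(23), P1:I, P2:I | bus: BusRdX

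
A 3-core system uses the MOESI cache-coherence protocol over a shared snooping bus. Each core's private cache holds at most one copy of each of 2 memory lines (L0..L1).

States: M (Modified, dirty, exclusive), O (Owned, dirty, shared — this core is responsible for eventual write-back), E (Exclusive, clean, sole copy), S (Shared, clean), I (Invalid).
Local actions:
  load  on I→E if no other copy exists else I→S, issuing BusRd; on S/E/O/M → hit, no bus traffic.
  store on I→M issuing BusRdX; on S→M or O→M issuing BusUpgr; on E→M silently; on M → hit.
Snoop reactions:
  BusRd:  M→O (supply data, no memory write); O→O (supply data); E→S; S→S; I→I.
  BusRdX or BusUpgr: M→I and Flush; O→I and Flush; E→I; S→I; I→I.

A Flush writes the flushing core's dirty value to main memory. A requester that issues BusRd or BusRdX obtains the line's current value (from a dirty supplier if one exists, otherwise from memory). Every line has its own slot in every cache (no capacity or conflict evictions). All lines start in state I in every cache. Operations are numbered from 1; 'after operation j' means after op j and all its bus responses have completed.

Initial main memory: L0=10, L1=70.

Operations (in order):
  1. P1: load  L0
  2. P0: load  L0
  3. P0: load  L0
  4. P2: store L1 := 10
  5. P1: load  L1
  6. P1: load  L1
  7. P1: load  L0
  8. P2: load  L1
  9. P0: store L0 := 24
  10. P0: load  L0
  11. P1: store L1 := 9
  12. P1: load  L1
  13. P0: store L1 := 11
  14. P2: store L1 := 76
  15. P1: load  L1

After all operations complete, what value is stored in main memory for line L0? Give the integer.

step 1: P1: load  L0  ⟶  IEI  (L0)  txn=BusRd  M[L0]=10
step 2: P0: load  L0  ⟶  SSI  (L0)  txn=BusRd  M[L0]=10
step 3: P0: load  L0  ⟶  SSI  (L0)  txn=∅  M[L0]=10
step 4: P2: store L1 := 10  ⟶  IIM  (L1)  txn=BusRdX  M[L1]=70
step 5: P1: load  L1  ⟶  ISO  (L1)  txn=BusRd  M[L1]=70
step 6: P1: load  L1  ⟶  ISO  (L1)  txn=∅  M[L1]=70
step 7: P1: load  L0  ⟶  SSI  (L0)  txn=∅  M[L0]=10
step 8: P2: load  L1  ⟶  ISO  (L1)  txn=∅  M[L1]=70
step 9: P0: store L0 := 24  ⟶  MII  (L0)  txn=BusUpgr  M[L0]=10
step 10: P0: load  L0  ⟶  MII  (L0)  txn=∅  M[L0]=10
step 11: P1: store L1 := 9  ⟶  IMI  (L1)  txn=BusUpgr+Flush  M[L1]=10
step 12: P1: load  L1  ⟶  IMI  (L1)  txn=∅  M[L1]=10
step 13: P0: store L1 := 11  ⟶  MII  (L1)  txn=BusRdX+Flush  M[L1]=9
step 14: P2: store L1 := 76  ⟶  IIM  (L1)  txn=BusRdX+Flush  M[L1]=11
step 15: P1: load  L1  ⟶  ISO  (L1)  txn=BusRd  M[L1]=11

memory[L0] = 10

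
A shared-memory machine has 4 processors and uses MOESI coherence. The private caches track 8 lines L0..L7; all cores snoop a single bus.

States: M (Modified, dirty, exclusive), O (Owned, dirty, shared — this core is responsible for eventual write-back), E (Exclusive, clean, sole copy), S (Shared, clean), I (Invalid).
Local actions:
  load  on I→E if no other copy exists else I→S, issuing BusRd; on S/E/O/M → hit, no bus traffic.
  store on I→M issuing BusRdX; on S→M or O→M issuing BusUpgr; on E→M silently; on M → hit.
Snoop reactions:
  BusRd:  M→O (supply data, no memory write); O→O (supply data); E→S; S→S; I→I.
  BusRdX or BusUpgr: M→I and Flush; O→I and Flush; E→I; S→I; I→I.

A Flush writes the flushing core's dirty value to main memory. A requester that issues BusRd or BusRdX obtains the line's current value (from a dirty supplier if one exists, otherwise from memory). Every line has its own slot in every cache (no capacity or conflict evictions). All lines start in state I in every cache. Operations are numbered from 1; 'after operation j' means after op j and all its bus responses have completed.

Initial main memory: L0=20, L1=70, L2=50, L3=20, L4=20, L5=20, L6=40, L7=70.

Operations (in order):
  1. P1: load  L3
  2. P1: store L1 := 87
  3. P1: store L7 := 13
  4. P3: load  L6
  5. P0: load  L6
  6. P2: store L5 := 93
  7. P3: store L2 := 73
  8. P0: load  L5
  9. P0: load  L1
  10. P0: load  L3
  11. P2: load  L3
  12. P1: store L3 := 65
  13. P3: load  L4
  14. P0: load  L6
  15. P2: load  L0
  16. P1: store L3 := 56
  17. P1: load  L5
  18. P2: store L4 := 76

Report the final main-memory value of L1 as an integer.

memory[L1] = 70

[1] P1: load  L3 | P0:I, P1:E(20), P2:I, P3:I | bus: BusRd
[2] P1: store L1 := 87 | P0:I, P1:M(87), P2:I, P3:I | bus: BusRdX
[3] P1: store L7 := 13 | P0:I, P1:M(13), P2:I, P3:I | bus: BusRdX
[4] P3: load  L6 | P0:I, P1:I, P2:I, P3:E(40) | bus: BusRd
[5] P0: load  L6 | P0:S(40), P1:I, P2:I, P3:S(40) | bus: BusRd
[6] P2: store L5 := 93 | P0:I, P1:I, P2:M(93), P3:I | bus: BusRdX
[7] P3: store L2 := 73 | P0:I, P1:I, P2:I, P3:M(73) | bus: BusRdX
[8] P0: load  L5 | P0:S(93), P1:I, P2:O(93), P3:I | bus: BusRd
[9] P0: load  L1 | P0:S(87), P1:O(87), P2:I, P3:I | bus: BusRd
[10] P0: load  L3 | P0:S(20), P1:S(20), P2:I, P3:I | bus: BusRd
[11] P2: load  L3 | P0:S(20), P1:S(20), P2:S(20), P3:I | bus: BusRd
[12] P1: store L3 := 65 | P0:I, P1:M(65), P2:I, P3:I | bus: BusUpgr
[13] P3: load  L4 | P0:I, P1:I, P2:I, P3:E(20) | bus: BusRd
[14] P0: load  L6 | P0:S(40), P1:I, P2:I, P3:S(40) | bus: none
[15] P2: load  L0 | P0:I, P1:I, P2:E(20), P3:I | bus: BusRd
[16] P1: store L3 := 56 | P0:I, P1:M(56), P2:I, P3:I | bus: none
[17] P1: load  L5 | P0:S(93), P1:S(93), P2:O(93), P3:I | bus: BusRd
[18] P2: store L4 := 76 | P0:I, P1:I, P2:M(76), P3:I | bus: BusRdX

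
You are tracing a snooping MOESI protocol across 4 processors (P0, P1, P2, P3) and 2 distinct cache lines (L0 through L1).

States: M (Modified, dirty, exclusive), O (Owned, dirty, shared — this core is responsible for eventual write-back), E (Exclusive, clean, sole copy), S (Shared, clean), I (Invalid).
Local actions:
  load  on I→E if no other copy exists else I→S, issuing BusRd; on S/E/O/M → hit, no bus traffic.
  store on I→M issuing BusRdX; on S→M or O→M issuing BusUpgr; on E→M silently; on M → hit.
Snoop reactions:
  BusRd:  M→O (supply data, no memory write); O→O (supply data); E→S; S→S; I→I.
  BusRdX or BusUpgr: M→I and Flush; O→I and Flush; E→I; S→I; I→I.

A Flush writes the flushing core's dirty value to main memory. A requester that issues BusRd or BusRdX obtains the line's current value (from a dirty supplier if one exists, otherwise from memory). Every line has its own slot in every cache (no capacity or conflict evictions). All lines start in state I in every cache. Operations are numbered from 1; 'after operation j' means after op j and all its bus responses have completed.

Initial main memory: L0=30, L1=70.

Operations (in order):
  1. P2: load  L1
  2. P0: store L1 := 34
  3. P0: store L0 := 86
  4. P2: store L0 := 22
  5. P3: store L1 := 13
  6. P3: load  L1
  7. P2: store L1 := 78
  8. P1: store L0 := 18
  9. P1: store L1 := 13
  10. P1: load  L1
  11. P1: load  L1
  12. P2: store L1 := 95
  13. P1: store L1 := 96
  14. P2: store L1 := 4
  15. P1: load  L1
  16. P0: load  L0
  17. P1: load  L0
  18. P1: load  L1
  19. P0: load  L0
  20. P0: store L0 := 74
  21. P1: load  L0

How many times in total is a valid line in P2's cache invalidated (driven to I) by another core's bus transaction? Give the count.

  op1 P2: load  L1 → I/I/E/I on L1; bus BusRd; mem=70
  op2 P0: store L1 := 34 → M/I/I/I on L1; bus BusRdX; mem=70
  op3 P0: store L0 := 86 → M/I/I/I on L0; bus BusRdX; mem=30
  op4 P2: store L0 := 22 → I/I/M/I on L0; bus BusRdX Flush; mem=86
  op5 P3: store L1 := 13 → I/I/I/M on L1; bus BusRdX Flush; mem=34
  op6 P3: load  L1 → I/I/I/M on L1; bus (none); mem=34
  op7 P2: store L1 := 78 → I/I/M/I on L1; bus BusRdX Flush; mem=13
  op8 P1: store L0 := 18 → I/M/I/I on L0; bus BusRdX Flush; mem=22
  op9 P1: store L1 := 13 → I/M/I/I on L1; bus BusRdX Flush; mem=78
  op10 P1: load  L1 → I/M/I/I on L1; bus (none); mem=78
  op11 P1: load  L1 → I/M/I/I on L1; bus (none); mem=78
  op12 P2: store L1 := 95 → I/I/M/I on L1; bus BusRdX Flush; mem=13
  op13 P1: store L1 := 96 → I/M/I/I on L1; bus BusRdX Flush; mem=95
  op14 P2: store L1 := 4 → I/I/M/I on L1; bus BusRdX Flush; mem=96
  op15 P1: load  L1 → I/S/O/I on L1; bus BusRd; mem=96
  op16 P0: load  L0 → S/O/I/I on L0; bus BusRd; mem=22
  op17 P1: load  L0 → S/O/I/I on L0; bus (none); mem=22
  op18 P1: load  L1 → I/S/O/I on L1; bus (none); mem=96
  op19 P0: load  L0 → S/O/I/I on L0; bus (none); mem=22
  op20 P0: store L0 := 74 → M/I/I/I on L0; bus BusUpgr Flush; mem=18
  op21 P1: load  L0 → O/S/I/I on L0; bus BusRd; mem=18

invalidations = 4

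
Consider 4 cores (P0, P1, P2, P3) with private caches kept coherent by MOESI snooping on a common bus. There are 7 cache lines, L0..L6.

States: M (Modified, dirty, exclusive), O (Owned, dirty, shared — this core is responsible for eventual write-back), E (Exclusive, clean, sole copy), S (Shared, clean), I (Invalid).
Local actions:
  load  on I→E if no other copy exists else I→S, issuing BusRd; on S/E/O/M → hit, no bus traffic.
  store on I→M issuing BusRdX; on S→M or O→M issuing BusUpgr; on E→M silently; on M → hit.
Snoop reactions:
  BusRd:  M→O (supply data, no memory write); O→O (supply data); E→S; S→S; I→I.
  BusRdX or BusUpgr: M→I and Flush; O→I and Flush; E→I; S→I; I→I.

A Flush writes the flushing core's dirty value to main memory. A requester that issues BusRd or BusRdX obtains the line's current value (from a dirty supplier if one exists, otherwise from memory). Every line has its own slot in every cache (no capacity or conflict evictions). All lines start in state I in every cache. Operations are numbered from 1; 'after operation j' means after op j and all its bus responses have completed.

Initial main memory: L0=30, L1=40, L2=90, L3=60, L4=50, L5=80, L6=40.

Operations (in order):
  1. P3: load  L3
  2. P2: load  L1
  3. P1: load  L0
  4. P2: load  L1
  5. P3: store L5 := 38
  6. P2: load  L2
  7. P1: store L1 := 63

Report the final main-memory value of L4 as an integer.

[1] P3: load  L3 | P0:I, P1:I, P2:I, P3:E(60) | bus: BusRd
[2] P2: load  L1 | P0:I, P1:I, P2:E(40), P3:I | bus: BusRd
[3] P1: load  L0 | P0:I, P1:E(30), P2:I, P3:I | bus: BusRd
[4] P2: load  L1 | P0:I, P1:I, P2:E(40), P3:I | bus: none
[5] P3: store L5 := 38 | P0:I, P1:I, P2:I, P3:M(38) | bus: BusRdX
[6] P2: load  L2 | P0:I, P1:I, P2:E(90), P3:I | bus: BusRd
[7] P1: store L1 := 63 | P0:I, P1:M(63), P2:I, P3:I | bus: BusRdX

memory[L4] = 50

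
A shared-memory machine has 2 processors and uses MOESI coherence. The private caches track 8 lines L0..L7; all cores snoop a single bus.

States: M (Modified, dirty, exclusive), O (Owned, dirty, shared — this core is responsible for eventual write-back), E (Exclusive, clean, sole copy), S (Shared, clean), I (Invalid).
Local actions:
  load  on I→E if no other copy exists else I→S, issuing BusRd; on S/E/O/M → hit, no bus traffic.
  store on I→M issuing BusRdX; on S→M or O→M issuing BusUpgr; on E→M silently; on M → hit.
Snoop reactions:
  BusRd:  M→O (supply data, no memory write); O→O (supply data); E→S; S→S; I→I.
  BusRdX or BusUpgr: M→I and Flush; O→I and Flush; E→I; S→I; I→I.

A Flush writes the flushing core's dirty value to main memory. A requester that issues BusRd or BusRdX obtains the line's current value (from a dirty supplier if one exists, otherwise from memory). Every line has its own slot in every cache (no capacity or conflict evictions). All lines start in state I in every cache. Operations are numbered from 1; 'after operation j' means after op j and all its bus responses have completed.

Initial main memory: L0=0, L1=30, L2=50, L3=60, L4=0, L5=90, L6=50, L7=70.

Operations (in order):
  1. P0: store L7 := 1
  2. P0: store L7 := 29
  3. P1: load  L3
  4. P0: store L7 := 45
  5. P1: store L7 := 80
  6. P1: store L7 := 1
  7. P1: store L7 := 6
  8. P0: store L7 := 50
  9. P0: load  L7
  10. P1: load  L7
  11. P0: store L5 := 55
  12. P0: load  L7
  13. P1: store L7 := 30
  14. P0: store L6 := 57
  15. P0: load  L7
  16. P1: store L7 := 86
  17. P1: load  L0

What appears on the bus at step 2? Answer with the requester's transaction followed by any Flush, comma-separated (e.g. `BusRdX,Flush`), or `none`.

[1] P0: store L7 := 1 | P0:M(1), P1:I | bus: BusRdX
[2] P0: store L7 := 29 | P0:M(29), P1:I | bus: none
[3] P1: load  L3 | P0:I, P1:E(60) | bus: BusRd
[4] P0: store L7 := 45 | P0:M(45), P1:I | bus: none
[5] P1: store L7 := 80 | P0:I, P1:M(80) | bus: BusRdX,Flush
[6] P1: store L7 := 1 | P0:I, P1:M(1) | bus: none
[7] P1: store L7 := 6 | P0:I, P1:M(6) | bus: none
[8] P0: store L7 := 50 | P0:M(50), P1:I | bus: BusRdX,Flush
[9] P0: load  L7 | P0:M(50), P1:I | bus: none
[10] P1: load  L7 | P0:O(50), P1:S(50) | bus: BusRd
[11] P0: store L5 := 55 | P0:M(55), P1:I | bus: BusRdX
[12] P0: load  L7 | P0:O(50), P1:S(50) | bus: none
[13] P1: store L7 := 30 | P0:I, P1:M(30) | bus: BusUpgr,Flush
[14] P0: store L6 := 57 | P0:M(57), P1:I | bus: BusRdX
[15] P0: load  L7 | P0:S(30), P1:O(30) | bus: BusRd
[16] P1: store L7 := 86 | P0:I, P1:M(86) | bus: BusUpgr
[17] P1: load  L0 | P0:I, P1:E(0) | bus: BusRd

bus = none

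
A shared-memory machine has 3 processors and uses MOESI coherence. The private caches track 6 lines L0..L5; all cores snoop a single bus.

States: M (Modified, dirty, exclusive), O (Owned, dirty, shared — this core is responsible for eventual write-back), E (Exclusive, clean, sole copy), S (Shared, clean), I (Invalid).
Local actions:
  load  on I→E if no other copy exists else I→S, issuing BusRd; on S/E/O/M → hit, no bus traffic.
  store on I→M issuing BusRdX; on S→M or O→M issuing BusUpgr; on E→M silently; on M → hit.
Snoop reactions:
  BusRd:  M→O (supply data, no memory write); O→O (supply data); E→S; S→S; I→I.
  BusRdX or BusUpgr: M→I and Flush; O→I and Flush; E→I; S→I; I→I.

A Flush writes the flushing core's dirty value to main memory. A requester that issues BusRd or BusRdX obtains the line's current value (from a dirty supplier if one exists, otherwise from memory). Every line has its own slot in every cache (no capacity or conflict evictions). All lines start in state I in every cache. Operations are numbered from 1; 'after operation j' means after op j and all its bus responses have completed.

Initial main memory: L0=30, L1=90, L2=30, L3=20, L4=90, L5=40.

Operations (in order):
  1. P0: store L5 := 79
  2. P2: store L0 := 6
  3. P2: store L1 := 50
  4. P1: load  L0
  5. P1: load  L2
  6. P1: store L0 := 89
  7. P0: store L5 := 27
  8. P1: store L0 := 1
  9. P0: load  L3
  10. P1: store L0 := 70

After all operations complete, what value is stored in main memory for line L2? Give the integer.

memory[L2] = 30

[1] P0: store L5 := 79 | P0:M(79), P1:I, P2:I | bus: BusRdX
[2] P2: store L0 := 6 | P0:I, P1:I, P2:M(6) | bus: BusRdX
[3] P2: store L1 := 50 | P0:I, P1:I, P2:M(50) | bus: BusRdX
[4] P1: load  L0 | P0:I, P1:S(6), P2:O(6) | bus: BusRd
[5] P1: load  L2 | P0:I, P1:E(30), P2:I | bus: BusRd
[6] P1: store L0 := 89 | P0:I, P1:M(89), P2:I | bus: BusUpgr,Flush
[7] P0: store L5 := 27 | P0:M(27), P1:I, P2:I | bus: none
[8] P1: store L0 := 1 | P0:I, P1:M(1), P2:I | bus: none
[9] P0: load  L3 | P0:E(20), P1:I, P2:I | bus: BusRd
[10] P1: store L0 := 70 | P0:I, P1:M(70), P2:I | bus: none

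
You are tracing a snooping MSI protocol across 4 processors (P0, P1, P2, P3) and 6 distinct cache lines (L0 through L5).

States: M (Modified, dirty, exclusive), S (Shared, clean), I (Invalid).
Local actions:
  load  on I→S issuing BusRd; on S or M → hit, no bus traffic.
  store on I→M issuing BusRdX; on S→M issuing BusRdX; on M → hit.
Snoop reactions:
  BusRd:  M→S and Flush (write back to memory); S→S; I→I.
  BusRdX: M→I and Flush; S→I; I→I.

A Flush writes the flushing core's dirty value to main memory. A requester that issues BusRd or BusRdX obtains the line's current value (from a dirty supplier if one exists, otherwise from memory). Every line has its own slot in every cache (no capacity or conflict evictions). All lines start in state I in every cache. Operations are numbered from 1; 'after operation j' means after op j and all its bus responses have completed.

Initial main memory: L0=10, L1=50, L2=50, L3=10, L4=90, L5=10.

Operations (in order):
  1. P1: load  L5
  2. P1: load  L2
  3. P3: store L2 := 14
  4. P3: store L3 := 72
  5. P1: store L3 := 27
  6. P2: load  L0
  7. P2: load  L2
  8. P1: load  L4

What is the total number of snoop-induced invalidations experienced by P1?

step 1: P1: load  L5  ⟶  ISII  (L5)  txn=BusRd  M[L5]=10
step 2: P1: load  L2  ⟶  ISII  (L2)  txn=BusRd  M[L2]=50
step 3: P3: store L2 := 14  ⟶  IIIM  (L2)  txn=BusRdX  M[L2]=50
step 4: P3: store L3 := 72  ⟶  IIIM  (L3)  txn=BusRdX  M[L3]=10
step 5: P1: store L3 := 27  ⟶  IMII  (L3)  txn=BusRdX+Flush  M[L3]=72
step 6: P2: load  L0  ⟶  IISI  (L0)  txn=BusRd  M[L0]=10
step 7: P2: load  L2  ⟶  IISS  (L2)  txn=BusRd+Flush  M[L2]=14
step 8: P1: load  L4  ⟶  ISII  (L4)  txn=BusRd  M[L4]=90

invalidations = 1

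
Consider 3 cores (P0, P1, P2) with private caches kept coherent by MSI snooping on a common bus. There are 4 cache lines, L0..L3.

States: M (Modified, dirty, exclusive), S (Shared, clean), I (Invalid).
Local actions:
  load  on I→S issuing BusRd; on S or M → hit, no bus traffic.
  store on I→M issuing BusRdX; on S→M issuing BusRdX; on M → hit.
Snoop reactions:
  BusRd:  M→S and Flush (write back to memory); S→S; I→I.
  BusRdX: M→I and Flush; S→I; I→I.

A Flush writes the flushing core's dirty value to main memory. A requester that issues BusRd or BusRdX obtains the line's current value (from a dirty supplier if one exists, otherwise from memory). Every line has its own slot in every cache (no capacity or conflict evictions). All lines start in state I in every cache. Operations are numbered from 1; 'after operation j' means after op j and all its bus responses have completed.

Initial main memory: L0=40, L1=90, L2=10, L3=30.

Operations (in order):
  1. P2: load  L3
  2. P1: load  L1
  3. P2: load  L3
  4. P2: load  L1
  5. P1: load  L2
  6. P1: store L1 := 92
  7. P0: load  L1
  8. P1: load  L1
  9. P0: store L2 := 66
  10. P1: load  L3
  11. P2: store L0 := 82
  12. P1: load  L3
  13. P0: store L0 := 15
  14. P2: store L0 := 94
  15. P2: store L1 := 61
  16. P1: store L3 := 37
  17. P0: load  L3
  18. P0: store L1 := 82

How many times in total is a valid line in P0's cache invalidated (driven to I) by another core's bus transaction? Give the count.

  op1 P2: load  L3 → I/I/S on L3; bus BusRd; mem=30
  op2 P1: load  L1 → I/S/I on L1; bus BusRd; mem=90
  op3 P2: load  L3 → I/I/S on L3; bus (none); mem=30
  op4 P2: load  L1 → I/S/S on L1; bus BusRd; mem=90
  op5 P1: load  L2 → I/S/I on L2; bus BusRd; mem=10
  op6 P1: store L1 := 92 → I/M/I on L1; bus BusRdX; mem=90
  op7 P0: load  L1 → S/S/I on L1; bus BusRd Flush; mem=92
  op8 P1: load  L1 → S/S/I on L1; bus (none); mem=92
  op9 P0: store L2 := 66 → M/I/I on L2; bus BusRdX; mem=10
  op10 P1: load  L3 → I/S/S on L3; bus BusRd; mem=30
  op11 P2: store L0 := 82 → I/I/M on L0; bus BusRdX; mem=40
  op12 P1: load  L3 → I/S/S on L3; bus (none); mem=30
  op13 P0: store L0 := 15 → M/I/I on L0; bus BusRdX Flush; mem=82
  op14 P2: store L0 := 94 → I/I/M on L0; bus BusRdX Flush; mem=15
  op15 P2: store L1 := 61 → I/I/M on L1; bus BusRdX; mem=92
  op16 P1: store L3 := 37 → I/M/I on L3; bus BusRdX; mem=30
  op17 P0: load  L3 → S/S/I on L3; bus BusRd Flush; mem=37
  op18 P0: store L1 := 82 → M/I/I on L1; bus BusRdX Flush; mem=61

invalidations = 2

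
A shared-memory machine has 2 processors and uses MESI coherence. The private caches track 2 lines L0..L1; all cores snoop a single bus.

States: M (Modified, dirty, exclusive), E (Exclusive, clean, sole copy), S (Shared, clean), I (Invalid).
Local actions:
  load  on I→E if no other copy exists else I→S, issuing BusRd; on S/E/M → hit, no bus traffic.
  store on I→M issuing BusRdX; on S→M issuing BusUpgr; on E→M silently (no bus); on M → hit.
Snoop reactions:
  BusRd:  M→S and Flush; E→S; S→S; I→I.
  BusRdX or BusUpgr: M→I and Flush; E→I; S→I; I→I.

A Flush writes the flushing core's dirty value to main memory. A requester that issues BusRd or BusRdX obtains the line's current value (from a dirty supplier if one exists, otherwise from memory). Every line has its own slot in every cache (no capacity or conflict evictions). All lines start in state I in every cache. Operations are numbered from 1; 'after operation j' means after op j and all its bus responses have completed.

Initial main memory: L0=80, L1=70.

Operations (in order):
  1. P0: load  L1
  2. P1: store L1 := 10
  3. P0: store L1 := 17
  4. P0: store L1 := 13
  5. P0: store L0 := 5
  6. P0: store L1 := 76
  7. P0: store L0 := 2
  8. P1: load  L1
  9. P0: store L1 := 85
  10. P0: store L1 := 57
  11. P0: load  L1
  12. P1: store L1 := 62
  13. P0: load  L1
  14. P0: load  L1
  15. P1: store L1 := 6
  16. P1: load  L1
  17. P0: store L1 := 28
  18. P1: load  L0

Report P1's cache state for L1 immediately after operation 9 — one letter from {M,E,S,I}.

  op1 P0: load  L1 → E/I on L1; bus BusRd; mem=70
  op2 P1: store L1 := 10 → I/M on L1; bus BusRdX; mem=70
  op3 P0: store L1 := 17 → M/I on L1; bus BusRdX Flush; mem=10
  op4 P0: store L1 := 13 → M/I on L1; bus (none); mem=10
  op5 P0: store L0 := 5 → M/I on L0; bus BusRdX; mem=80
  op6 P0: store L1 := 76 → M/I on L1; bus (none); mem=10
  op7 P0: store L0 := 2 → M/I on L0; bus (none); mem=80
  op8 P1: load  L1 → S/S on L1; bus BusRd Flush; mem=76
  op9 P0: store L1 := 85 → M/I on L1; bus BusUpgr; mem=76
  op10 P0: store L1 := 57 → M/I on L1; bus (none); mem=76
  op11 P0: load  L1 → M/I on L1; bus (none); mem=76
  op12 P1: store L1 := 62 → I/M on L1; bus BusRdX Flush; mem=57
  op13 P0: load  L1 → S/S on L1; bus BusRd Flush; mem=62
  op14 P0: load  L1 → S/S on L1; bus (none); mem=62
  op15 P1: store L1 := 6 → I/M on L1; bus BusUpgr; mem=62
  op16 P1: load  L1 → I/M on L1; bus (none); mem=62
  op17 P0: store L1 := 28 → M/I on L1; bus BusRdX Flush; mem=6
  op18 P1: load  L0 → S/S on L0; bus BusRd Flush; mem=2

state = I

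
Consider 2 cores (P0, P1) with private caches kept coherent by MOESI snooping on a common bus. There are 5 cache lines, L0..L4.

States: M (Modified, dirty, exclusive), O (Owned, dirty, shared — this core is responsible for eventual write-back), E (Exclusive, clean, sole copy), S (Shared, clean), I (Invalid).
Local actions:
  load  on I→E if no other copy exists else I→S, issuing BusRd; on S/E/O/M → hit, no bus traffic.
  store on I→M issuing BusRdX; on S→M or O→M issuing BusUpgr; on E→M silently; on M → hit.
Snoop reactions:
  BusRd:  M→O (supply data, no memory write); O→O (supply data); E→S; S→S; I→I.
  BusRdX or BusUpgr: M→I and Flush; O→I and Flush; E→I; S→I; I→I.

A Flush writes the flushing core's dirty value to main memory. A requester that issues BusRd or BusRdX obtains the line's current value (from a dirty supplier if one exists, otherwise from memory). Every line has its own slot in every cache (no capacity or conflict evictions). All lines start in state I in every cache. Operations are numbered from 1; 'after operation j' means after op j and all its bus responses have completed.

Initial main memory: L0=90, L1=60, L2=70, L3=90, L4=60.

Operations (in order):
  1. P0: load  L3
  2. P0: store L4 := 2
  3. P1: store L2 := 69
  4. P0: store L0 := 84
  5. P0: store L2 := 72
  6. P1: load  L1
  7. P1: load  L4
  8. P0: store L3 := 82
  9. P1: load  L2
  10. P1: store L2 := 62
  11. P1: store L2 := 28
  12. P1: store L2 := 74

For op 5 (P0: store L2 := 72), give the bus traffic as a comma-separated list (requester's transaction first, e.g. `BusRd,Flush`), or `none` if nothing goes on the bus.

bus = BusRdX,Flush

step 1: P0: load  L3  ⟶  EI  (L3)  txn=BusRd  M[L3]=90
step 2: P0: store L4 := 2  ⟶  MI  (L4)  txn=BusRdX  M[L4]=60
step 3: P1: store L2 := 69  ⟶  IM  (L2)  txn=BusRdX  M[L2]=70
step 4: P0: store L0 := 84  ⟶  MI  (L0)  txn=BusRdX  M[L0]=90
step 5: P0: store L2 := 72  ⟶  MI  (L2)  txn=BusRdX+Flush  M[L2]=69
step 6: P1: load  L1  ⟶  IE  (L1)  txn=BusRd  M[L1]=60
step 7: P1: load  L4  ⟶  OS  (L4)  txn=BusRd  M[L4]=60
step 8: P0: store L3 := 82  ⟶  MI  (L3)  txn=∅  M[L3]=90
step 9: P1: load  L2  ⟶  OS  (L2)  txn=BusRd  M[L2]=69
step 10: P1: store L2 := 62  ⟶  IM  (L2)  txn=BusUpgr+Flush  M[L2]=72
step 11: P1: store L2 := 28  ⟶  IM  (L2)  txn=∅  M[L2]=72
step 12: P1: store L2 := 74  ⟶  IM  (L2)  txn=∅  M[L2]=72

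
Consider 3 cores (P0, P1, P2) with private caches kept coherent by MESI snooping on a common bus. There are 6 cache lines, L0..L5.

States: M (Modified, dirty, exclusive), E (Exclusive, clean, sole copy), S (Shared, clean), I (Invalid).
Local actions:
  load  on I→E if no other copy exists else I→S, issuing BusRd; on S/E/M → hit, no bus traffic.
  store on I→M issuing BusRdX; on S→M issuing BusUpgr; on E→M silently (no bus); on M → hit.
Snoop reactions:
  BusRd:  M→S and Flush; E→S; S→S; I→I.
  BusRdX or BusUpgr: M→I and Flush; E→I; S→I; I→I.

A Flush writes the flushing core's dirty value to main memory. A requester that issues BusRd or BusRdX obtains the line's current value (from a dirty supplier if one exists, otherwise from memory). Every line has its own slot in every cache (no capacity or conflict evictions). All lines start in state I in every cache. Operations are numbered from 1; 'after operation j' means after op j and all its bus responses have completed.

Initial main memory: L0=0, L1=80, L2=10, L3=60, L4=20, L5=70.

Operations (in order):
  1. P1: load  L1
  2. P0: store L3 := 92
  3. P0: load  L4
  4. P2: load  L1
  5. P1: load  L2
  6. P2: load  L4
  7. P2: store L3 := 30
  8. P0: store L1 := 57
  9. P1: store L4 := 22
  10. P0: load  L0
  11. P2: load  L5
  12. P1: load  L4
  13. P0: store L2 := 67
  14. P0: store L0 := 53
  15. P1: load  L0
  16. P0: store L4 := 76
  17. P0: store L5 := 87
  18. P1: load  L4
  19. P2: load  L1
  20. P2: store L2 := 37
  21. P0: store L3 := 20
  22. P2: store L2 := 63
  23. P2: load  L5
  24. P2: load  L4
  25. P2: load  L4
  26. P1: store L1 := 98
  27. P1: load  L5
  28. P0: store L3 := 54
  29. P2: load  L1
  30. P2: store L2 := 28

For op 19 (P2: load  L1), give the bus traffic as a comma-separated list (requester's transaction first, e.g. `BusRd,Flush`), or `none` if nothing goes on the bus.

step 1: P1: load  L1  ⟶  IEI  (L1)  txn=BusRd  M[L1]=80
step 2: P0: store L3 := 92  ⟶  MII  (L3)  txn=BusRdX  M[L3]=60
step 3: P0: load  L4  ⟶  EII  (L4)  txn=BusRd  M[L4]=20
step 4: P2: load  L1  ⟶  ISS  (L1)  txn=BusRd  M[L1]=80
step 5: P1: load  L2  ⟶  IEI  (L2)  txn=BusRd  M[L2]=10
step 6: P2: load  L4  ⟶  SIS  (L4)  txn=BusRd  M[L4]=20
step 7: P2: store L3 := 30  ⟶  IIM  (L3)  txn=BusRdX+Flush  M[L3]=92
step 8: P0: store L1 := 57  ⟶  MII  (L1)  txn=BusRdX  M[L1]=80
step 9: P1: store L4 := 22  ⟶  IMI  (L4)  txn=BusRdX  M[L4]=20
step 10: P0: load  L0  ⟶  EII  (L0)  txn=BusRd  M[L0]=0
step 11: P2: load  L5  ⟶  IIE  (L5)  txn=BusRd  M[L5]=70
step 12: P1: load  L4  ⟶  IMI  (L4)  txn=∅  M[L4]=20
step 13: P0: store L2 := 67  ⟶  MII  (L2)  txn=BusRdX  M[L2]=10
step 14: P0: store L0 := 53  ⟶  MII  (L0)  txn=∅  M[L0]=0
step 15: P1: load  L0  ⟶  SSI  (L0)  txn=BusRd+Flush  M[L0]=53
step 16: P0: store L4 := 76  ⟶  MII  (L4)  txn=BusRdX+Flush  M[L4]=22
step 17: P0: store L5 := 87  ⟶  MII  (L5)  txn=BusRdX  M[L5]=70
step 18: P1: load  L4  ⟶  SSI  (L4)  txn=BusRd+Flush  M[L4]=76
step 19: P2: load  L1  ⟶  SIS  (L1)  txn=BusRd+Flush  M[L1]=57
step 20: P2: store L2 := 37  ⟶  IIM  (L2)  txn=BusRdX+Flush  M[L2]=67
step 21: P0: store L3 := 20  ⟶  MII  (L3)  txn=BusRdX+Flush  M[L3]=30
step 22: P2: store L2 := 63  ⟶  IIM  (L2)  txn=∅  M[L2]=67
step 23: P2: load  L5  ⟶  SIS  (L5)  txn=BusRd+Flush  M[L5]=87
step 24: P2: load  L4  ⟶  SSS  (L4)  txn=BusRd  M[L4]=76
step 25: P2: load  L4  ⟶  SSS  (L4)  txn=∅  M[L4]=76
step 26: P1: store L1 := 98  ⟶  IMI  (L1)  txn=BusRdX  M[L1]=57
step 27: P1: load  L5  ⟶  SSS  (L5)  txn=BusRd  M[L5]=87
step 28: P0: store L3 := 54  ⟶  MII  (L3)  txn=∅  M[L3]=30
step 29: P2: load  L1  ⟶  ISS  (L1)  txn=BusRd+Flush  M[L1]=98
step 30: P2: store L2 := 28  ⟶  IIM  (L2)  txn=∅  M[L2]=67

bus = BusRd,Flush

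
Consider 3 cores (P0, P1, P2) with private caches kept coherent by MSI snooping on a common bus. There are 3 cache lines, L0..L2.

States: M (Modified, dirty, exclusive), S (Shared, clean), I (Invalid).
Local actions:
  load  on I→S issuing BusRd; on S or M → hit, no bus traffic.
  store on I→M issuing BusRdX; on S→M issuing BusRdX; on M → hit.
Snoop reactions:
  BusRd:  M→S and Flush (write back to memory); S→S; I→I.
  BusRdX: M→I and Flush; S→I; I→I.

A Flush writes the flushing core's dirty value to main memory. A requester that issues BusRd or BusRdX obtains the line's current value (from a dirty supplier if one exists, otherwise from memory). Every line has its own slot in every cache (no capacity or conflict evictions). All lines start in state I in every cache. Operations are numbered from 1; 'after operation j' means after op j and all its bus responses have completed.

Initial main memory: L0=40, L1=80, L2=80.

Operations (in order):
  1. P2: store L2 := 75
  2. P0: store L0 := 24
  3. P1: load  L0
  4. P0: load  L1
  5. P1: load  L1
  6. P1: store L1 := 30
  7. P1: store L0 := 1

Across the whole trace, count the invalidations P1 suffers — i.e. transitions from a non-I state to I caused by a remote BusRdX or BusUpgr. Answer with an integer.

invalidations = 0

step 1: P2: store L2 := 75  ⟶  IIM  (L2)  txn=BusRdX  M[L2]=80
step 2: P0: store L0 := 24  ⟶  MII  (L0)  txn=BusRdX  M[L0]=40
step 3: P1: load  L0  ⟶  SSI  (L0)  txn=BusRd+Flush  M[L0]=24
step 4: P0: load  L1  ⟶  SII  (L1)  txn=BusRd  M[L1]=80
step 5: P1: load  L1  ⟶  SSI  (L1)  txn=BusRd  M[L1]=80
step 6: P1: store L1 := 30  ⟶  IMI  (L1)  txn=BusRdX  M[L1]=80
step 7: P1: store L0 := 1  ⟶  IMI  (L0)  txn=BusRdX  M[L0]=24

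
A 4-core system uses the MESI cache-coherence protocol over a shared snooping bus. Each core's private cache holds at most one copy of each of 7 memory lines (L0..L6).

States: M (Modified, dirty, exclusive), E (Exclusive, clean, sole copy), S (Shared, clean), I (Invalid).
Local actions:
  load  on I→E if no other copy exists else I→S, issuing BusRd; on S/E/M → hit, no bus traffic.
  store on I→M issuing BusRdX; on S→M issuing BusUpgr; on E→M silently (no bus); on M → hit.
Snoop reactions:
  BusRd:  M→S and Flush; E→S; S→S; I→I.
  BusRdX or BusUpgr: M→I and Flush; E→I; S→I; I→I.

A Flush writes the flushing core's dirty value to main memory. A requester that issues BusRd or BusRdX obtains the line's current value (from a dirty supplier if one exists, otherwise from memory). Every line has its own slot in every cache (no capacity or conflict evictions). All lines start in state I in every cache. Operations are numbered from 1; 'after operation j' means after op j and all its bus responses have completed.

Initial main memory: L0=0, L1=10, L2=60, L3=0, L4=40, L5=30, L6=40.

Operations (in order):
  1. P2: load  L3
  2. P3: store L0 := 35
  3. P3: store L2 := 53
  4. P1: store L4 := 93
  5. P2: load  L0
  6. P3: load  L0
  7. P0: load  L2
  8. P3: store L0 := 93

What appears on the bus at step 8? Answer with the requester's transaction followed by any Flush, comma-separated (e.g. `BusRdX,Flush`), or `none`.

  op1 P2: load  L3 → I/I/E/I on L3; bus BusRd; mem=0
  op2 P3: store L0 := 35 → I/I/I/M on L0; bus BusRdX; mem=0
  op3 P3: store L2 := 53 → I/I/I/M on L2; bus BusRdX; mem=60
  op4 P1: store L4 := 93 → I/M/I/I on L4; bus BusRdX; mem=40
  op5 P2: load  L0 → I/I/S/S on L0; bus BusRd Flush; mem=35
  op6 P3: load  L0 → I/I/S/S on L0; bus (none); mem=35
  op7 P0: load  L2 → S/I/I/S on L2; bus BusRd Flush; mem=53
  op8 P3: store L0 := 93 → I/I/I/M on L0; bus BusUpgr; mem=35

bus = BusUpgr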